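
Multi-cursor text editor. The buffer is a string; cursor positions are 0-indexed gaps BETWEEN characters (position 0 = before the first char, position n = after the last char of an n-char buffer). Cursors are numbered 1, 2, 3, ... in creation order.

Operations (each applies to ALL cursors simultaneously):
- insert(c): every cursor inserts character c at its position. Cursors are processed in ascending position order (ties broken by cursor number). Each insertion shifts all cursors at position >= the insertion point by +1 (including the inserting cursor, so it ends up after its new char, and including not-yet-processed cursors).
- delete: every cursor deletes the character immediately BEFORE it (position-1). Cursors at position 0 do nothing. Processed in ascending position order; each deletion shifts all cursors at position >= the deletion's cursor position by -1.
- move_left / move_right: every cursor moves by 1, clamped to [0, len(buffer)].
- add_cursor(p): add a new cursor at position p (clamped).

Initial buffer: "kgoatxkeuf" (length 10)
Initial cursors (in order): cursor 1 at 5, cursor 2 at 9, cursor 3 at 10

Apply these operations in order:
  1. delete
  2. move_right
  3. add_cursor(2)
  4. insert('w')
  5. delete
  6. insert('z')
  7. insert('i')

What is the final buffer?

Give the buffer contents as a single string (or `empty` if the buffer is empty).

After op 1 (delete): buffer="kgoaxke" (len 7), cursors c1@4 c2@7 c3@7, authorship .......
After op 2 (move_right): buffer="kgoaxke" (len 7), cursors c1@5 c2@7 c3@7, authorship .......
After op 3 (add_cursor(2)): buffer="kgoaxke" (len 7), cursors c4@2 c1@5 c2@7 c3@7, authorship .......
After op 4 (insert('w')): buffer="kgwoaxwkeww" (len 11), cursors c4@3 c1@7 c2@11 c3@11, authorship ..4...1..23
After op 5 (delete): buffer="kgoaxke" (len 7), cursors c4@2 c1@5 c2@7 c3@7, authorship .......
After op 6 (insert('z')): buffer="kgzoaxzkezz" (len 11), cursors c4@3 c1@7 c2@11 c3@11, authorship ..4...1..23
After op 7 (insert('i')): buffer="kgzioaxzikezzii" (len 15), cursors c4@4 c1@9 c2@15 c3@15, authorship ..44...11..2323

Answer: kgzioaxzikezzii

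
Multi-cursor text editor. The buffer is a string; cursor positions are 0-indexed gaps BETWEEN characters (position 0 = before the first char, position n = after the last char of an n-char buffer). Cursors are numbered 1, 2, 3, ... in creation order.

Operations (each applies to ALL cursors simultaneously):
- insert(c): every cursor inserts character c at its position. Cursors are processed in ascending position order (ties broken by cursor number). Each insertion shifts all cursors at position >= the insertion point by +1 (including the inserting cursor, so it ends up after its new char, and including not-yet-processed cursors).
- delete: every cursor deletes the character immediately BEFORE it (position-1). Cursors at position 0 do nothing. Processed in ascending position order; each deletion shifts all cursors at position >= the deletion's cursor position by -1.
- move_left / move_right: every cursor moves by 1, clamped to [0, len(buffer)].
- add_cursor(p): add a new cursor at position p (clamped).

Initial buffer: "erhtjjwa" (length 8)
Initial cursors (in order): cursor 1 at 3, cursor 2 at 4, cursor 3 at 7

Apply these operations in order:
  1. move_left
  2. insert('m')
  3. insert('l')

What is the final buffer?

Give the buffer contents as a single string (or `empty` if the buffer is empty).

After op 1 (move_left): buffer="erhtjjwa" (len 8), cursors c1@2 c2@3 c3@6, authorship ........
After op 2 (insert('m')): buffer="ermhmtjjmwa" (len 11), cursors c1@3 c2@5 c3@9, authorship ..1.2...3..
After op 3 (insert('l')): buffer="ermlhmltjjmlwa" (len 14), cursors c1@4 c2@7 c3@12, authorship ..11.22...33..

Answer: ermlhmltjjmlwa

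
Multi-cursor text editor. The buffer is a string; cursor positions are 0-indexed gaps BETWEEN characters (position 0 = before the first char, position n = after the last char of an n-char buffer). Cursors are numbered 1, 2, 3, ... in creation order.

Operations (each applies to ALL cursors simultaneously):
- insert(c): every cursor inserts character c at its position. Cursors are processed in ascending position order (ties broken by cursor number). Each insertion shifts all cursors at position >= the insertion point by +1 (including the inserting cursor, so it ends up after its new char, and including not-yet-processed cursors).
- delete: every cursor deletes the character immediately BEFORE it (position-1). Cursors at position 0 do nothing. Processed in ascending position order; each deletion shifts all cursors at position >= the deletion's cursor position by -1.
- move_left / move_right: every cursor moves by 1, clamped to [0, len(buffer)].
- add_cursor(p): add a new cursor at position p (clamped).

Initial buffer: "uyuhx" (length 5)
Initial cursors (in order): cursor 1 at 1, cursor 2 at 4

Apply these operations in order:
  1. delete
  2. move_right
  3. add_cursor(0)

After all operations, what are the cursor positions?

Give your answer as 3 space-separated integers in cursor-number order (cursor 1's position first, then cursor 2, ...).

After op 1 (delete): buffer="yux" (len 3), cursors c1@0 c2@2, authorship ...
After op 2 (move_right): buffer="yux" (len 3), cursors c1@1 c2@3, authorship ...
After op 3 (add_cursor(0)): buffer="yux" (len 3), cursors c3@0 c1@1 c2@3, authorship ...

Answer: 1 3 0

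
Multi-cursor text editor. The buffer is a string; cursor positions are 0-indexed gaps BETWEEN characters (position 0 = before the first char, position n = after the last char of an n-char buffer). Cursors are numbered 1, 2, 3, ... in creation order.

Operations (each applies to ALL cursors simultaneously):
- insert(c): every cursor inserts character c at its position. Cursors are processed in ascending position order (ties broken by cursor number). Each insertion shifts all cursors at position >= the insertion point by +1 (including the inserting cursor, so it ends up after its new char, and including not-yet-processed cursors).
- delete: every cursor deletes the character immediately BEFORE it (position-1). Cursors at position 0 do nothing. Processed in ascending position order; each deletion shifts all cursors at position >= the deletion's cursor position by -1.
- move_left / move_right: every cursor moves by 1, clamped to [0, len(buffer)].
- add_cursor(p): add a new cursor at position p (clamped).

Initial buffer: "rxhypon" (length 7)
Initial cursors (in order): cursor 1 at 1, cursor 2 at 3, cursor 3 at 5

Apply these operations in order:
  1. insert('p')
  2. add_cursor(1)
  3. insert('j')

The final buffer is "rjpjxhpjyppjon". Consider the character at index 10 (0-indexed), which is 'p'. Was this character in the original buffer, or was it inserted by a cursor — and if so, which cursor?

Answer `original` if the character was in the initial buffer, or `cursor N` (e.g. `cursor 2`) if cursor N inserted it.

After op 1 (insert('p')): buffer="rpxhpyppon" (len 10), cursors c1@2 c2@5 c3@8, authorship .1..2..3..
After op 2 (add_cursor(1)): buffer="rpxhpyppon" (len 10), cursors c4@1 c1@2 c2@5 c3@8, authorship .1..2..3..
After op 3 (insert('j')): buffer="rjpjxhpjyppjon" (len 14), cursors c4@2 c1@4 c2@8 c3@12, authorship .411..22..33..
Authorship (.=original, N=cursor N): . 4 1 1 . . 2 2 . . 3 3 . .
Index 10: author = 3

Answer: cursor 3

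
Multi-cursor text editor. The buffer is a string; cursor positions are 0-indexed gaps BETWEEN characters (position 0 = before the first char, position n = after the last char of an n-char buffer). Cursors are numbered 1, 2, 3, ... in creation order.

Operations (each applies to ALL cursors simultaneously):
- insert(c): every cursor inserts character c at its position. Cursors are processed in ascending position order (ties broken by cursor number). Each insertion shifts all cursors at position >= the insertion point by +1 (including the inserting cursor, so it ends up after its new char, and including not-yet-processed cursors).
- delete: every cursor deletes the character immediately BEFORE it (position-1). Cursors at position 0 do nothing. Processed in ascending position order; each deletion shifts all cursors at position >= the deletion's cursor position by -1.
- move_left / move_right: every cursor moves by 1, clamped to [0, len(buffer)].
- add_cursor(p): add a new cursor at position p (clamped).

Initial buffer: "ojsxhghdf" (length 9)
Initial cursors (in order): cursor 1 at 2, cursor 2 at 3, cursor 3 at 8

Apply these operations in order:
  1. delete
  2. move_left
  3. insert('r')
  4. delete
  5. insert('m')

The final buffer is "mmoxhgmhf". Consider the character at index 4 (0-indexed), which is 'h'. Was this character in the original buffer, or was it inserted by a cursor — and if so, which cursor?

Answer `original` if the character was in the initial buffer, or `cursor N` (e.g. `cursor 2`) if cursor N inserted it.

Answer: original

Derivation:
After op 1 (delete): buffer="oxhghf" (len 6), cursors c1@1 c2@1 c3@5, authorship ......
After op 2 (move_left): buffer="oxhghf" (len 6), cursors c1@0 c2@0 c3@4, authorship ......
After op 3 (insert('r')): buffer="rroxhgrhf" (len 9), cursors c1@2 c2@2 c3@7, authorship 12....3..
After op 4 (delete): buffer="oxhghf" (len 6), cursors c1@0 c2@0 c3@4, authorship ......
After op 5 (insert('m')): buffer="mmoxhgmhf" (len 9), cursors c1@2 c2@2 c3@7, authorship 12....3..
Authorship (.=original, N=cursor N): 1 2 . . . . 3 . .
Index 4: author = original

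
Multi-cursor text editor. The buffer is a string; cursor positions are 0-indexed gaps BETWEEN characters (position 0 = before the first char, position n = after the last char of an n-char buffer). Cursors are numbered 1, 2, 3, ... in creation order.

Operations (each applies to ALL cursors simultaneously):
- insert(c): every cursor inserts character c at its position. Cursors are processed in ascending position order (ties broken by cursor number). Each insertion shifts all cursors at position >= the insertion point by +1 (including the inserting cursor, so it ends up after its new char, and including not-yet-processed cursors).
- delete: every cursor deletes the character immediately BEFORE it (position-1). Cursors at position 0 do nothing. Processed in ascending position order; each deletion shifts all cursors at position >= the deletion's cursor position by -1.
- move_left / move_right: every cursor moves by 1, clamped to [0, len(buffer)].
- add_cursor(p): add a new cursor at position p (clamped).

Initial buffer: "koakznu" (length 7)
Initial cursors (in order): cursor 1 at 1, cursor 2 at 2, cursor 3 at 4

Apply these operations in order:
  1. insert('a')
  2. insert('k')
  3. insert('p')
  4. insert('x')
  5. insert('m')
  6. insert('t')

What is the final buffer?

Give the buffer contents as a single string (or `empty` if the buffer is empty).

After op 1 (insert('a')): buffer="kaoaakaznu" (len 10), cursors c1@2 c2@4 c3@7, authorship .1.2..3...
After op 2 (insert('k')): buffer="kakoakakakznu" (len 13), cursors c1@3 c2@6 c3@10, authorship .11.22..33...
After op 3 (insert('p')): buffer="kakpoakpakakpznu" (len 16), cursors c1@4 c2@8 c3@13, authorship .111.222..333...
After op 4 (insert('x')): buffer="kakpxoakpxakakpxznu" (len 19), cursors c1@5 c2@10 c3@16, authorship .1111.2222..3333...
After op 5 (insert('m')): buffer="kakpxmoakpxmakakpxmznu" (len 22), cursors c1@6 c2@12 c3@19, authorship .11111.22222..33333...
After op 6 (insert('t')): buffer="kakpxmtoakpxmtakakpxmtznu" (len 25), cursors c1@7 c2@14 c3@22, authorship .111111.222222..333333...

Answer: kakpxmtoakpxmtakakpxmtznu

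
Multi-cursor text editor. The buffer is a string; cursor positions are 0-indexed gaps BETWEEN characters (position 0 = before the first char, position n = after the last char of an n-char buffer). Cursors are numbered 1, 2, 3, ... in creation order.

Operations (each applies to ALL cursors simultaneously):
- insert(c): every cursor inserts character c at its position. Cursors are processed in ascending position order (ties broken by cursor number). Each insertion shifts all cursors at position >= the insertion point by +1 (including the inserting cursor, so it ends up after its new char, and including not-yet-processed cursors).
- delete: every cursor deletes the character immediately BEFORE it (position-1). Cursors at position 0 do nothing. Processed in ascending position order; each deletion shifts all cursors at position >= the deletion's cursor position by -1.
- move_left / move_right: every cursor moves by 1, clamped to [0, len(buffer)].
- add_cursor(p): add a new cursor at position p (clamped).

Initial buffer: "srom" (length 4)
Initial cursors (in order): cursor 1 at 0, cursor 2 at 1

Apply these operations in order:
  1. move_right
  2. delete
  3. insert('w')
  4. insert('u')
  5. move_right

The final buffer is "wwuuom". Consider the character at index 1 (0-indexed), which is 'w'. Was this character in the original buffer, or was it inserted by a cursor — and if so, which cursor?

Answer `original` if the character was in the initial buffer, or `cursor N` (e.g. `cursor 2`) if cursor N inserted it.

Answer: cursor 2

Derivation:
After op 1 (move_right): buffer="srom" (len 4), cursors c1@1 c2@2, authorship ....
After op 2 (delete): buffer="om" (len 2), cursors c1@0 c2@0, authorship ..
After op 3 (insert('w')): buffer="wwom" (len 4), cursors c1@2 c2@2, authorship 12..
After op 4 (insert('u')): buffer="wwuuom" (len 6), cursors c1@4 c2@4, authorship 1212..
After op 5 (move_right): buffer="wwuuom" (len 6), cursors c1@5 c2@5, authorship 1212..
Authorship (.=original, N=cursor N): 1 2 1 2 . .
Index 1: author = 2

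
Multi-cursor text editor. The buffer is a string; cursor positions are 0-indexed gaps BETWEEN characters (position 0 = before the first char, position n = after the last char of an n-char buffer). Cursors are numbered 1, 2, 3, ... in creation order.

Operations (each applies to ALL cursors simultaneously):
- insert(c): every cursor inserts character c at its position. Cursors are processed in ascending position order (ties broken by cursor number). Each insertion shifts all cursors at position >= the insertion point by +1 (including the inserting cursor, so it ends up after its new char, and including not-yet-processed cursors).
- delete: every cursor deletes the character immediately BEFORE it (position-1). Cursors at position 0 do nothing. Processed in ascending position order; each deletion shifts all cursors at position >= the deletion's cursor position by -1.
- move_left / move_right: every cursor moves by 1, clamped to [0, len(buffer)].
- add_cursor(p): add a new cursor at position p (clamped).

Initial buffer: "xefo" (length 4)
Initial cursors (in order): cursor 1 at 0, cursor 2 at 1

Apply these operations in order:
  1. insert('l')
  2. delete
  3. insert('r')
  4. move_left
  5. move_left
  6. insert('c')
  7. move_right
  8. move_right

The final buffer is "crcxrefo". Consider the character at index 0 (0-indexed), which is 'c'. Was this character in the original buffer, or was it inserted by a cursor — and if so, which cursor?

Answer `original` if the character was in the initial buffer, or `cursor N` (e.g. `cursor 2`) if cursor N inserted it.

After op 1 (insert('l')): buffer="lxlefo" (len 6), cursors c1@1 c2@3, authorship 1.2...
After op 2 (delete): buffer="xefo" (len 4), cursors c1@0 c2@1, authorship ....
After op 3 (insert('r')): buffer="rxrefo" (len 6), cursors c1@1 c2@3, authorship 1.2...
After op 4 (move_left): buffer="rxrefo" (len 6), cursors c1@0 c2@2, authorship 1.2...
After op 5 (move_left): buffer="rxrefo" (len 6), cursors c1@0 c2@1, authorship 1.2...
After op 6 (insert('c')): buffer="crcxrefo" (len 8), cursors c1@1 c2@3, authorship 112.2...
After op 7 (move_right): buffer="crcxrefo" (len 8), cursors c1@2 c2@4, authorship 112.2...
After op 8 (move_right): buffer="crcxrefo" (len 8), cursors c1@3 c2@5, authorship 112.2...
Authorship (.=original, N=cursor N): 1 1 2 . 2 . . .
Index 0: author = 1

Answer: cursor 1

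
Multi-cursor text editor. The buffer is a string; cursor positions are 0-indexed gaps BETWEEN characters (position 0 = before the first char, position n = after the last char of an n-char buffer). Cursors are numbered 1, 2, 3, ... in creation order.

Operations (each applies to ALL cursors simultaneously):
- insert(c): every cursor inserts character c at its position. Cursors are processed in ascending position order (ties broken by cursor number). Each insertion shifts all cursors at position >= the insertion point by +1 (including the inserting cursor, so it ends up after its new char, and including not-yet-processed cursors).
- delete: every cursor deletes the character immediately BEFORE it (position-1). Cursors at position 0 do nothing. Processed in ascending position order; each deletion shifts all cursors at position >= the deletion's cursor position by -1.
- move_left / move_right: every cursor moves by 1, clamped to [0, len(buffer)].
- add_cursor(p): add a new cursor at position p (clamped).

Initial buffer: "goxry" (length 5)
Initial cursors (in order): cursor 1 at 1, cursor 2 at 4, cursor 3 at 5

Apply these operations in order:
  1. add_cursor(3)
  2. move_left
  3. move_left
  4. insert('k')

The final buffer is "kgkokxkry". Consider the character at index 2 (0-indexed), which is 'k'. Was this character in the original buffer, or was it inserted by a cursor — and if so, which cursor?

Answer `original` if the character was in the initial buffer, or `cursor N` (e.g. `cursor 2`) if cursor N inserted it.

Answer: cursor 4

Derivation:
After op 1 (add_cursor(3)): buffer="goxry" (len 5), cursors c1@1 c4@3 c2@4 c3@5, authorship .....
After op 2 (move_left): buffer="goxry" (len 5), cursors c1@0 c4@2 c2@3 c3@4, authorship .....
After op 3 (move_left): buffer="goxry" (len 5), cursors c1@0 c4@1 c2@2 c3@3, authorship .....
After op 4 (insert('k')): buffer="kgkokxkry" (len 9), cursors c1@1 c4@3 c2@5 c3@7, authorship 1.4.2.3..
Authorship (.=original, N=cursor N): 1 . 4 . 2 . 3 . .
Index 2: author = 4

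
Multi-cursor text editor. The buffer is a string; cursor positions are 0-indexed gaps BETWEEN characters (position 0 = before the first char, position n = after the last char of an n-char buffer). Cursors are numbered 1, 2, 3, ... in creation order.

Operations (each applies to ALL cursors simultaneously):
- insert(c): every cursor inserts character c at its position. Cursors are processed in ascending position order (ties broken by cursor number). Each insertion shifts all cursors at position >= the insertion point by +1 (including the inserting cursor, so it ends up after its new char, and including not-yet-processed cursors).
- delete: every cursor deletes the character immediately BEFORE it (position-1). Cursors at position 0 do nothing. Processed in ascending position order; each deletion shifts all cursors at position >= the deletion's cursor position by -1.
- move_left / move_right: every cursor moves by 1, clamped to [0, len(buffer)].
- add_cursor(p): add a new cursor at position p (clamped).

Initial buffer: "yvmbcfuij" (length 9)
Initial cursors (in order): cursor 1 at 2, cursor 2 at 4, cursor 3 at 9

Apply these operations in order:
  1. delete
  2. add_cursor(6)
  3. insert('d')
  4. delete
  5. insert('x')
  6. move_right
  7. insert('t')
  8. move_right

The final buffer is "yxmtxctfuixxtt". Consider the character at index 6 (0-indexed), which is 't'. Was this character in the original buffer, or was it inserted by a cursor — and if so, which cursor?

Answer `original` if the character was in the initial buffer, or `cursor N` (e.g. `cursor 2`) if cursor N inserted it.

After op 1 (delete): buffer="ymcfui" (len 6), cursors c1@1 c2@2 c3@6, authorship ......
After op 2 (add_cursor(6)): buffer="ymcfui" (len 6), cursors c1@1 c2@2 c3@6 c4@6, authorship ......
After op 3 (insert('d')): buffer="ydmdcfuidd" (len 10), cursors c1@2 c2@4 c3@10 c4@10, authorship .1.2....34
After op 4 (delete): buffer="ymcfui" (len 6), cursors c1@1 c2@2 c3@6 c4@6, authorship ......
After op 5 (insert('x')): buffer="yxmxcfuixx" (len 10), cursors c1@2 c2@4 c3@10 c4@10, authorship .1.2....34
After op 6 (move_right): buffer="yxmxcfuixx" (len 10), cursors c1@3 c2@5 c3@10 c4@10, authorship .1.2....34
After op 7 (insert('t')): buffer="yxmtxctfuixxtt" (len 14), cursors c1@4 c2@7 c3@14 c4@14, authorship .1.12.2...3434
After op 8 (move_right): buffer="yxmtxctfuixxtt" (len 14), cursors c1@5 c2@8 c3@14 c4@14, authorship .1.12.2...3434
Authorship (.=original, N=cursor N): . 1 . 1 2 . 2 . . . 3 4 3 4
Index 6: author = 2

Answer: cursor 2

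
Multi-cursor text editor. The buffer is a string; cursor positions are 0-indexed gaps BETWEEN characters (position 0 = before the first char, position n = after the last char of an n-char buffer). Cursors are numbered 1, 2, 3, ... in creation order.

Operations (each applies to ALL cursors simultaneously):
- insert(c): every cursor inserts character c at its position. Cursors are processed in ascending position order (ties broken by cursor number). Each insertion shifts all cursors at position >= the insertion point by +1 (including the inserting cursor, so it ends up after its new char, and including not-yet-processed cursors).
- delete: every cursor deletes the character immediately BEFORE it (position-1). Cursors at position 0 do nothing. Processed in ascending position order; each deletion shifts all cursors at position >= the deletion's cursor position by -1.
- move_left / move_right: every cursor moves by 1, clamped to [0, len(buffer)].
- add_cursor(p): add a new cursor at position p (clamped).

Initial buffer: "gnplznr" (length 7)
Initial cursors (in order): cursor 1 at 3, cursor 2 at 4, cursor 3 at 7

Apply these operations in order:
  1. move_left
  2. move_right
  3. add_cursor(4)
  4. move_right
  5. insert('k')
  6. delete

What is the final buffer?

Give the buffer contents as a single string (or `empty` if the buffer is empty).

Answer: gnplznr

Derivation:
After op 1 (move_left): buffer="gnplznr" (len 7), cursors c1@2 c2@3 c3@6, authorship .......
After op 2 (move_right): buffer="gnplznr" (len 7), cursors c1@3 c2@4 c3@7, authorship .......
After op 3 (add_cursor(4)): buffer="gnplznr" (len 7), cursors c1@3 c2@4 c4@4 c3@7, authorship .......
After op 4 (move_right): buffer="gnplznr" (len 7), cursors c1@4 c2@5 c4@5 c3@7, authorship .......
After op 5 (insert('k')): buffer="gnplkzkknrk" (len 11), cursors c1@5 c2@8 c4@8 c3@11, authorship ....1.24..3
After op 6 (delete): buffer="gnplznr" (len 7), cursors c1@4 c2@5 c4@5 c3@7, authorship .......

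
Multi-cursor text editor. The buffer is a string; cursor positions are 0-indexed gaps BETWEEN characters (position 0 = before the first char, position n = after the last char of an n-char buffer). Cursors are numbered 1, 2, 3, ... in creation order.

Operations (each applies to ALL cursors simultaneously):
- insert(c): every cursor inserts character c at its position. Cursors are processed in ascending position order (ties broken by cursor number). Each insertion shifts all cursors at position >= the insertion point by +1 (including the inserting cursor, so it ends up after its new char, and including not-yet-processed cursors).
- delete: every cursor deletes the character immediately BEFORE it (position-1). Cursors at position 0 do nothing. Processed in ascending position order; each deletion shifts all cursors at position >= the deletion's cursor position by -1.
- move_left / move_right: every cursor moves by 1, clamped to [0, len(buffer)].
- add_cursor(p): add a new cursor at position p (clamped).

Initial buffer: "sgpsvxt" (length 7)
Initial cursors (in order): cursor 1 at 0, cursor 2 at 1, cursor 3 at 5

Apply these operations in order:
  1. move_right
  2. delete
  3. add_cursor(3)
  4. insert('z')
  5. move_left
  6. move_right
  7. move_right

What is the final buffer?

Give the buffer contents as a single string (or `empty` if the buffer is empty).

After op 1 (move_right): buffer="sgpsvxt" (len 7), cursors c1@1 c2@2 c3@6, authorship .......
After op 2 (delete): buffer="psvt" (len 4), cursors c1@0 c2@0 c3@3, authorship ....
After op 3 (add_cursor(3)): buffer="psvt" (len 4), cursors c1@0 c2@0 c3@3 c4@3, authorship ....
After op 4 (insert('z')): buffer="zzpsvzzt" (len 8), cursors c1@2 c2@2 c3@7 c4@7, authorship 12...34.
After op 5 (move_left): buffer="zzpsvzzt" (len 8), cursors c1@1 c2@1 c3@6 c4@6, authorship 12...34.
After op 6 (move_right): buffer="zzpsvzzt" (len 8), cursors c1@2 c2@2 c3@7 c4@7, authorship 12...34.
After op 7 (move_right): buffer="zzpsvzzt" (len 8), cursors c1@3 c2@3 c3@8 c4@8, authorship 12...34.

Answer: zzpsvzzt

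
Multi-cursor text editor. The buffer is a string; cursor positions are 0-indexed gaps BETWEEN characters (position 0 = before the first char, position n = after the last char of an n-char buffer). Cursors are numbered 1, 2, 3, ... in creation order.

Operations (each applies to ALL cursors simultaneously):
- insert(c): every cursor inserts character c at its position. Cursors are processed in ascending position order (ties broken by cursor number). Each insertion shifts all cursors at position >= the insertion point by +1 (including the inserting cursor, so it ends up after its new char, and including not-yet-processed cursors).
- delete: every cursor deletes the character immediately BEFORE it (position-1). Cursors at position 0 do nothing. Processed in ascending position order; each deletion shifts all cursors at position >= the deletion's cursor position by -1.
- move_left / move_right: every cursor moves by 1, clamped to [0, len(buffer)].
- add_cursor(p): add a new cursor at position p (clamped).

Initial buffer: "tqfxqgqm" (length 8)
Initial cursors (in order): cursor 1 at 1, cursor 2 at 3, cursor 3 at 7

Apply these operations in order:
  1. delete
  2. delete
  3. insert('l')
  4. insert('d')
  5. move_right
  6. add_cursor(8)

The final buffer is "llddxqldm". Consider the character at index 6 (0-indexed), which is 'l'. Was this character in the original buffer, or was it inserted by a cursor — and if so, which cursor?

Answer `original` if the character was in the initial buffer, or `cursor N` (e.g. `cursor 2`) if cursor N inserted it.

After op 1 (delete): buffer="qxqgm" (len 5), cursors c1@0 c2@1 c3@4, authorship .....
After op 2 (delete): buffer="xqm" (len 3), cursors c1@0 c2@0 c3@2, authorship ...
After op 3 (insert('l')): buffer="llxqlm" (len 6), cursors c1@2 c2@2 c3@5, authorship 12..3.
After op 4 (insert('d')): buffer="llddxqldm" (len 9), cursors c1@4 c2@4 c3@8, authorship 1212..33.
After op 5 (move_right): buffer="llddxqldm" (len 9), cursors c1@5 c2@5 c3@9, authorship 1212..33.
After op 6 (add_cursor(8)): buffer="llddxqldm" (len 9), cursors c1@5 c2@5 c4@8 c3@9, authorship 1212..33.
Authorship (.=original, N=cursor N): 1 2 1 2 . . 3 3 .
Index 6: author = 3

Answer: cursor 3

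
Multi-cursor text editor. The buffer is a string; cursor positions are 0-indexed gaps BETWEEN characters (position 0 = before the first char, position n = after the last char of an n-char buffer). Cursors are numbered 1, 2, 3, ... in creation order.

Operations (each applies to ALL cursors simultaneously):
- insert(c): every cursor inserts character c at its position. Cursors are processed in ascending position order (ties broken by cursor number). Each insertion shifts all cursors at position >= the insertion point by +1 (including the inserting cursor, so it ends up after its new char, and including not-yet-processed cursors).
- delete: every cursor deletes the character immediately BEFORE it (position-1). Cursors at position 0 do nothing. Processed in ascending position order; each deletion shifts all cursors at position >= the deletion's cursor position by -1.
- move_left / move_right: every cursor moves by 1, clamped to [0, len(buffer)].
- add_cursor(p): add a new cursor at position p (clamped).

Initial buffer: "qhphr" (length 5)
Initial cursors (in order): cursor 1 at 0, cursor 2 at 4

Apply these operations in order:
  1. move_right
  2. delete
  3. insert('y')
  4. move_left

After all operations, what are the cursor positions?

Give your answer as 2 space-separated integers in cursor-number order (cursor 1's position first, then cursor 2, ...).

Answer: 0 4

Derivation:
After op 1 (move_right): buffer="qhphr" (len 5), cursors c1@1 c2@5, authorship .....
After op 2 (delete): buffer="hph" (len 3), cursors c1@0 c2@3, authorship ...
After op 3 (insert('y')): buffer="yhphy" (len 5), cursors c1@1 c2@5, authorship 1...2
After op 4 (move_left): buffer="yhphy" (len 5), cursors c1@0 c2@4, authorship 1...2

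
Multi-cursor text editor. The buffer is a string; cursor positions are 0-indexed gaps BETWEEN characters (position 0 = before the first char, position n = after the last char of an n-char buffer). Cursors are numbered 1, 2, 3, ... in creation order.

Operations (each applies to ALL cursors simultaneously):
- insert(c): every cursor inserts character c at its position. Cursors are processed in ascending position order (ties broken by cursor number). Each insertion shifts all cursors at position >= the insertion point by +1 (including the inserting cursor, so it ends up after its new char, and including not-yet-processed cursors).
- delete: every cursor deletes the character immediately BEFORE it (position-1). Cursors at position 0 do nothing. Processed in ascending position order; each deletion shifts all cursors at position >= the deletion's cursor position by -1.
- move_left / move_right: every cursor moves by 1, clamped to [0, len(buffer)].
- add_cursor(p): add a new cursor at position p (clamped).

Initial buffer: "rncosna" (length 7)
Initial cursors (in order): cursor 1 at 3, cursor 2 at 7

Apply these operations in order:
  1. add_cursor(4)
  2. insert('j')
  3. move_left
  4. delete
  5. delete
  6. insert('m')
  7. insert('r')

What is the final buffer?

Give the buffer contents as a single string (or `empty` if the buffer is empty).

After op 1 (add_cursor(4)): buffer="rncosna" (len 7), cursors c1@3 c3@4 c2@7, authorship .......
After op 2 (insert('j')): buffer="rncjojsnaj" (len 10), cursors c1@4 c3@6 c2@10, authorship ...1.3...2
After op 3 (move_left): buffer="rncjojsnaj" (len 10), cursors c1@3 c3@5 c2@9, authorship ...1.3...2
After op 4 (delete): buffer="rnjjsnj" (len 7), cursors c1@2 c3@3 c2@6, authorship ..13..2
After op 5 (delete): buffer="rjsj" (len 4), cursors c1@1 c3@1 c2@3, authorship .3.2
After op 6 (insert('m')): buffer="rmmjsmj" (len 7), cursors c1@3 c3@3 c2@6, authorship .133.22
After op 7 (insert('r')): buffer="rmmrrjsmrj" (len 10), cursors c1@5 c3@5 c2@9, authorship .13133.222

Answer: rmmrrjsmrj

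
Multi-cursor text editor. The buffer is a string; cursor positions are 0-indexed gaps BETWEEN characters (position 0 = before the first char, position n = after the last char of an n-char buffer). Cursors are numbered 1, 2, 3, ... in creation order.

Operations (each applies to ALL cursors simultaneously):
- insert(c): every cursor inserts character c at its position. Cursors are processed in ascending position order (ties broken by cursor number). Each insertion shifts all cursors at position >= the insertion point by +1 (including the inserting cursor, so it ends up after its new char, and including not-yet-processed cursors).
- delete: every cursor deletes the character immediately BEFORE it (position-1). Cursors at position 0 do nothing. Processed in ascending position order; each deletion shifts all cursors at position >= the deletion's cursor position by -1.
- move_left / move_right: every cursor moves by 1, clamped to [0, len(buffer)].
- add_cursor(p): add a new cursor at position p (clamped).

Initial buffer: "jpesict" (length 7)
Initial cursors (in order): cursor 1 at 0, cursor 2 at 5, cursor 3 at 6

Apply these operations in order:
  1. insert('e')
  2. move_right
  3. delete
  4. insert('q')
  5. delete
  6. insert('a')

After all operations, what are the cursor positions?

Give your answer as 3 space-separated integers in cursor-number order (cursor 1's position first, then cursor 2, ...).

After op 1 (insert('e')): buffer="ejpesiecet" (len 10), cursors c1@1 c2@7 c3@9, authorship 1.....2.3.
After op 2 (move_right): buffer="ejpesiecet" (len 10), cursors c1@2 c2@8 c3@10, authorship 1.....2.3.
After op 3 (delete): buffer="epesiee" (len 7), cursors c1@1 c2@6 c3@7, authorship 1....23
After op 4 (insert('q')): buffer="eqpesieqeq" (len 10), cursors c1@2 c2@8 c3@10, authorship 11....2233
After op 5 (delete): buffer="epesiee" (len 7), cursors c1@1 c2@6 c3@7, authorship 1....23
After op 6 (insert('a')): buffer="eapesieaea" (len 10), cursors c1@2 c2@8 c3@10, authorship 11....2233

Answer: 2 8 10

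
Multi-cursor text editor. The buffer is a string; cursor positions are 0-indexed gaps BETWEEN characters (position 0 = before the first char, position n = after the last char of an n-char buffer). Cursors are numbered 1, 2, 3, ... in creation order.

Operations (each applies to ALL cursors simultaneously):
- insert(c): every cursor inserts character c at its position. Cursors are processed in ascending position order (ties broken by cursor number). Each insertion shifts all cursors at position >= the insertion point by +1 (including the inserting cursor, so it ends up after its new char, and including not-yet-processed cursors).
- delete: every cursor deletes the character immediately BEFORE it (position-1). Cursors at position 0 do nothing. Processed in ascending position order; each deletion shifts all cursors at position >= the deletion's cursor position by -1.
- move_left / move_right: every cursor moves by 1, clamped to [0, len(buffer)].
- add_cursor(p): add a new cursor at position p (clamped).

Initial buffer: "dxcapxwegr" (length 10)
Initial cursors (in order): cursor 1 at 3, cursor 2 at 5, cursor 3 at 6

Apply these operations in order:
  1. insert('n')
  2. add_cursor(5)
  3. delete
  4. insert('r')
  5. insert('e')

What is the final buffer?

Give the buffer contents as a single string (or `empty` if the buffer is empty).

After op 1 (insert('n')): buffer="dxcnapnxnwegr" (len 13), cursors c1@4 c2@7 c3@9, authorship ...1..2.3....
After op 2 (add_cursor(5)): buffer="dxcnapnxnwegr" (len 13), cursors c1@4 c4@5 c2@7 c3@9, authorship ...1..2.3....
After op 3 (delete): buffer="dxcpxwegr" (len 9), cursors c1@3 c4@3 c2@4 c3@5, authorship .........
After op 4 (insert('r')): buffer="dxcrrprxrwegr" (len 13), cursors c1@5 c4@5 c2@7 c3@9, authorship ...14.2.3....
After op 5 (insert('e')): buffer="dxcrreeprexrewegr" (len 17), cursors c1@7 c4@7 c2@10 c3@13, authorship ...1414.22.33....

Answer: dxcrreeprexrewegr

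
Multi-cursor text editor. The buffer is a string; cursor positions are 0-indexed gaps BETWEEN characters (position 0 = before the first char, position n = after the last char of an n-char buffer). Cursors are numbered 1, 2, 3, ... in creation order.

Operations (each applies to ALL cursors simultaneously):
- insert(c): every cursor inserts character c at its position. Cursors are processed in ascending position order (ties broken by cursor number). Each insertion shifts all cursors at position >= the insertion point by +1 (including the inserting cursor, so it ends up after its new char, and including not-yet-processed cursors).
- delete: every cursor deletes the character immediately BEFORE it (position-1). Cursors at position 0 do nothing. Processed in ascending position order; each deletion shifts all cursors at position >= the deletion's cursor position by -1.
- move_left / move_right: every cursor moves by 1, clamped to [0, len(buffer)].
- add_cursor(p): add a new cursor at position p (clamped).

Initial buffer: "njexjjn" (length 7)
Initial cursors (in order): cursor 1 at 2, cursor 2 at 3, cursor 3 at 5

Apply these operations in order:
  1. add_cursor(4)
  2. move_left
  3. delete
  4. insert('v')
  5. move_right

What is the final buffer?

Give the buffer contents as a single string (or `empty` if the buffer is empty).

After op 1 (add_cursor(4)): buffer="njexjjn" (len 7), cursors c1@2 c2@3 c4@4 c3@5, authorship .......
After op 2 (move_left): buffer="njexjjn" (len 7), cursors c1@1 c2@2 c4@3 c3@4, authorship .......
After op 3 (delete): buffer="jjn" (len 3), cursors c1@0 c2@0 c3@0 c4@0, authorship ...
After op 4 (insert('v')): buffer="vvvvjjn" (len 7), cursors c1@4 c2@4 c3@4 c4@4, authorship 1234...
After op 5 (move_right): buffer="vvvvjjn" (len 7), cursors c1@5 c2@5 c3@5 c4@5, authorship 1234...

Answer: vvvvjjn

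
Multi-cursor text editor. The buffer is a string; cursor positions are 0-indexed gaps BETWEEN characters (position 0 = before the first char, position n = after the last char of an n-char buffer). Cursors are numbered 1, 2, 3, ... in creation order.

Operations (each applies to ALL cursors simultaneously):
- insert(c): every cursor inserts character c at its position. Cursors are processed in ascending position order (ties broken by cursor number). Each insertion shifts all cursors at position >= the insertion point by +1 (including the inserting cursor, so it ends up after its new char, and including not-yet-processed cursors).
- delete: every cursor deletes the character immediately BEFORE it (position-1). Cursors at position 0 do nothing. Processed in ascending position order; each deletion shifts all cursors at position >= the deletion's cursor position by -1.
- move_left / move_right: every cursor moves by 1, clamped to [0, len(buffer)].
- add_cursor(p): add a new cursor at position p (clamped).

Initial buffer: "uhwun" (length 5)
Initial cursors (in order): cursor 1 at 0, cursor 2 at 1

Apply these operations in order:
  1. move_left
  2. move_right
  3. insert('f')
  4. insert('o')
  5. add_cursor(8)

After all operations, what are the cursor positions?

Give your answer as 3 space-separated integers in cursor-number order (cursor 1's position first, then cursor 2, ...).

Answer: 5 5 8

Derivation:
After op 1 (move_left): buffer="uhwun" (len 5), cursors c1@0 c2@0, authorship .....
After op 2 (move_right): buffer="uhwun" (len 5), cursors c1@1 c2@1, authorship .....
After op 3 (insert('f')): buffer="uffhwun" (len 7), cursors c1@3 c2@3, authorship .12....
After op 4 (insert('o')): buffer="uffoohwun" (len 9), cursors c1@5 c2@5, authorship .1212....
After op 5 (add_cursor(8)): buffer="uffoohwun" (len 9), cursors c1@5 c2@5 c3@8, authorship .1212....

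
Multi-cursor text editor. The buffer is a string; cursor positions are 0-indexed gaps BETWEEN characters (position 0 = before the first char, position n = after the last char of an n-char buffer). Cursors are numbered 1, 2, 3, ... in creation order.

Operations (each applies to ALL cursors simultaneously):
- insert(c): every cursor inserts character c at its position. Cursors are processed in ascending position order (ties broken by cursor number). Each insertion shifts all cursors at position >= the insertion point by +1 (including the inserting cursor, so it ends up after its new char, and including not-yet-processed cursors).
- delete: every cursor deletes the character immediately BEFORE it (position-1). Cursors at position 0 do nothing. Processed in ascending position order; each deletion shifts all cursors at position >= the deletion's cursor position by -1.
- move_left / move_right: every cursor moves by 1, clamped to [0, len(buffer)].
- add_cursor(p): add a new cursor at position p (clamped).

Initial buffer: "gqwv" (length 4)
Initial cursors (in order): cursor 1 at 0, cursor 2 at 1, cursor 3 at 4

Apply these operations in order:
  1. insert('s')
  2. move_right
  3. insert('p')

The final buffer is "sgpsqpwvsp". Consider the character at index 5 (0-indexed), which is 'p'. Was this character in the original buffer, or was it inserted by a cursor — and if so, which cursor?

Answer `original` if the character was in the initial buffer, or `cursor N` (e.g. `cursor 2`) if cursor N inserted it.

After op 1 (insert('s')): buffer="sgsqwvs" (len 7), cursors c1@1 c2@3 c3@7, authorship 1.2...3
After op 2 (move_right): buffer="sgsqwvs" (len 7), cursors c1@2 c2@4 c3@7, authorship 1.2...3
After op 3 (insert('p')): buffer="sgpsqpwvsp" (len 10), cursors c1@3 c2@6 c3@10, authorship 1.12.2..33
Authorship (.=original, N=cursor N): 1 . 1 2 . 2 . . 3 3
Index 5: author = 2

Answer: cursor 2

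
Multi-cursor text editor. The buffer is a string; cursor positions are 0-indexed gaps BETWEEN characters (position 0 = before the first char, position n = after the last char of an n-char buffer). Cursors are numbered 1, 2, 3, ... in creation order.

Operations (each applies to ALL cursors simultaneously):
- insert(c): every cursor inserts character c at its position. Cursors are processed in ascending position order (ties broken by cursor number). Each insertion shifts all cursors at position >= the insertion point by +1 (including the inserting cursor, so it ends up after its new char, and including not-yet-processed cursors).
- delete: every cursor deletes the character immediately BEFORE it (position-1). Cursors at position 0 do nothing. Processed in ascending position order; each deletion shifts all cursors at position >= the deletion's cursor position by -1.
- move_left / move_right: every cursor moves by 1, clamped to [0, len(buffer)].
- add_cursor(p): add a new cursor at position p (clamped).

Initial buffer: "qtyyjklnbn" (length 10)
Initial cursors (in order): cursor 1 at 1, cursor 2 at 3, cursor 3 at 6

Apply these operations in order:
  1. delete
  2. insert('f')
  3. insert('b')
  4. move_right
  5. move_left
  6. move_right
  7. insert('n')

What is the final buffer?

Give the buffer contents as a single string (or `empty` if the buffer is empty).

Answer: fbtnfbynjfblnnbn

Derivation:
After op 1 (delete): buffer="tyjlnbn" (len 7), cursors c1@0 c2@1 c3@3, authorship .......
After op 2 (insert('f')): buffer="ftfyjflnbn" (len 10), cursors c1@1 c2@3 c3@6, authorship 1.2..3....
After op 3 (insert('b')): buffer="fbtfbyjfblnbn" (len 13), cursors c1@2 c2@5 c3@9, authorship 11.22..33....
After op 4 (move_right): buffer="fbtfbyjfblnbn" (len 13), cursors c1@3 c2@6 c3@10, authorship 11.22..33....
After op 5 (move_left): buffer="fbtfbyjfblnbn" (len 13), cursors c1@2 c2@5 c3@9, authorship 11.22..33....
After op 6 (move_right): buffer="fbtfbyjfblnbn" (len 13), cursors c1@3 c2@6 c3@10, authorship 11.22..33....
After op 7 (insert('n')): buffer="fbtnfbynjfblnnbn" (len 16), cursors c1@4 c2@8 c3@13, authorship 11.122.2.33.3...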